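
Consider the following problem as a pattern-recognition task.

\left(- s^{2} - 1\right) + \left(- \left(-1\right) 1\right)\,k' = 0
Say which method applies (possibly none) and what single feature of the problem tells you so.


Method: no special technique — with k absent the equation is not coupled at all: direct integration in s.


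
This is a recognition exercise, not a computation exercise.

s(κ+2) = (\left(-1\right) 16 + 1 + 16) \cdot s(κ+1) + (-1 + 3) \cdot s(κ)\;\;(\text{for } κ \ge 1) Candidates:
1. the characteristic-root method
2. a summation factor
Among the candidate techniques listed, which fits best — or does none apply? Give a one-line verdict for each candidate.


Method: the characteristic-root method — try a geometric ansatz r^κ: constant coefficients turn the recurrence into one polynomial equation in r.
- the characteristic-root method — yes, a natural case for it.
- a summation factor: the recurrence reaches back more than one step, outside the first-order family a summation factor normalizes.


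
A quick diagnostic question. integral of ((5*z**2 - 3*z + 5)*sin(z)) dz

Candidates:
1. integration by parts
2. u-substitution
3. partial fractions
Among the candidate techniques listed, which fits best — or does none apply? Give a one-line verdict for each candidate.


Technique: integration by parts — the integrand splits as 5*z**2 - 3*z + 5 times sin(z) — repeatedly differentiating the polynomial part kills it, which is the parts ladder.
- integration by parts — a fit — the right tool for this form.
- u-substitution — no subexpression of the integrand serves as a whole-integral substitution inner — individual terms may offer their own, but none carries its derivative as a factor of the full integrand; a working change of variable would have to be constructed from outside the expression.
- partial fractions — the expression is not a ratio of polynomials that decomposes further.


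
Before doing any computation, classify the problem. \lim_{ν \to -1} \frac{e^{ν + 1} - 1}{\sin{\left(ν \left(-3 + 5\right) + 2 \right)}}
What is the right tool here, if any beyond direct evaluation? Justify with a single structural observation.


Verdict: l'Hôpital's rule (0/0) — plug in -1: top and bottom both hit zero, so differentiate each and retry. Expanding numerator and denominator to first order gives the same value — the rule automates exactly that.


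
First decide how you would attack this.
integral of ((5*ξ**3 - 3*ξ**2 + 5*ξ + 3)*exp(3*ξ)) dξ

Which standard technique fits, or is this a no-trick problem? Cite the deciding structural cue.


Technique: integration by parts — a polynomial factor 5*ξ**3 - 3*ξ**2 + 5*ξ + 3 multiplies exp(3*ξ); differentiating 5*ξ**3 - 3*ξ**2 + 5*ξ + 3 lowers its degree while exp(3*ξ) integrates cleanly, so parts wins.


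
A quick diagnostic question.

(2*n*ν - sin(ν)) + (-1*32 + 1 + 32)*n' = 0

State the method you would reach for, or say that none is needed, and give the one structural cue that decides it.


Verdict: a linear integrating factor — linear in the unknown with genuine forcing: multiply through by the exponential of the integrated coefficient and the left side closes into one derivative.


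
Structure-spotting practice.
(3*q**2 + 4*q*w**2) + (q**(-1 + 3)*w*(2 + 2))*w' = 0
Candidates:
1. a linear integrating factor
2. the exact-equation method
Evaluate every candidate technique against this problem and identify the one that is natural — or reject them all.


Verdict: the exact-equation method — because the two cross partials coincide, the form is conservative as written — recover its potential in (q, w).
- a linear integrating factor — the unknown enters nonlinearly (through a power, a denominator, or a transcendental function), which the linear integrating-factor recipe cannot absorb as-is — any repair would come from a preliminary substitution, not the factor.
- the exact-equation method: a fit — the right tool for this form.


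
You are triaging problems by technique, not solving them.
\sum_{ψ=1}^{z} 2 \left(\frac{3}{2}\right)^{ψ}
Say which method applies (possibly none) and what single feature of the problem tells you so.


Diagnosis: the geometric series formula — the ratio of consecutive terms is the constant \frac{3}{2}, independent of the index — a geometric sum.


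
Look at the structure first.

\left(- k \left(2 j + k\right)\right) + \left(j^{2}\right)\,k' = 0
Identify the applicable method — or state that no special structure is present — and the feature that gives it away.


Verdict: the homogeneous substitution — the slope's numerator and denominator share total degree; set v = k/j and the equation drops to separable form. Rearranged, this also fits the Bernoulli template directly; the homogeneous substitution reads the structure without the rearrangement.


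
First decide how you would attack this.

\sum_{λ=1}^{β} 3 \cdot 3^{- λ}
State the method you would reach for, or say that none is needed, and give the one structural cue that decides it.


Verdict: the geometric series formula — consecutive terms stand in a fixed index-free ratio — the geometric sum formula closes it.


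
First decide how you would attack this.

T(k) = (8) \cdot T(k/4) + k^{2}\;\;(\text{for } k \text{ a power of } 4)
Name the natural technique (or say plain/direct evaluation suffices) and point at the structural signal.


Diagnosis: the master substitution — the argument shrinks by the factor 4, so measure the index on a logarithmic scale and the recursion becomes a shift.


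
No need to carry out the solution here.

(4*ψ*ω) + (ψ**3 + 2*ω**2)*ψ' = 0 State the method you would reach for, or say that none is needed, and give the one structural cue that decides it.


Best approach: the exact-equation method — because the two cross partials coincide, the form is conservative as written — recover its potential in (ω, ψ).


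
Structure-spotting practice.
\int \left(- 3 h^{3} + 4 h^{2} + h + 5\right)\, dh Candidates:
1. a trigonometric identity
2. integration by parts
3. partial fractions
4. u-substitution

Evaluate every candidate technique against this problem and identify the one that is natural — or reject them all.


Verdict: no special technique — the integrand is a sum of constant multiples of powers of h — integrate term by term.
- a trigonometric identity — with no trigonometric functions present, identity rewriting has no target.
- integration by parts — splitting off a factor buys nothing — the integrand integrates directly without parts.
- partial fractions — the expression is not a ratio of polynomials that decomposes further.
- u-substitution: no substitution does more than relabel what direct integration already handles.


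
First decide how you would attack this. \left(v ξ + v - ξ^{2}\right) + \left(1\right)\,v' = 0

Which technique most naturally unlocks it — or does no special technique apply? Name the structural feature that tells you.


Verdict: a linear integrating factor — the unknown enters only to the first power against a nonzero forcing term — the integrating-factor template applies directly.


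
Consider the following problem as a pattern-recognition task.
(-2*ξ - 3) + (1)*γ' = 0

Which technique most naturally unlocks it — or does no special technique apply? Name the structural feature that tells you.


Technique: no special technique — solved for the derivative, γ never appears on the right — this is a direct integration in ξ, not a differential-equations problem at heart.


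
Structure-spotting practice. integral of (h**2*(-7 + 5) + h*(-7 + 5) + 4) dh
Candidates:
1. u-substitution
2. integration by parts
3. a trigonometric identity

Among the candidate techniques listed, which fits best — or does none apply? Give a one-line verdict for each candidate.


Diagnosis: no special technique — a term-by-term power-rule job in h; no substitution or rearrangement earns its keep here.
- u-substitution: any workable substitution here is cosmetic — the integrand is already in directly integrable form.
- integration by parts: parts would only shuffle a directly integrable integrand.
- a trigonometric identity — there is no trigonometric structure at all — the integrand carries no sine or cosine to rewrite.


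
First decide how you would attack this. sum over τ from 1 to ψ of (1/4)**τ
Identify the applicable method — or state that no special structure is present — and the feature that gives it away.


Verdict: the geometric series formula — the ratio of consecutive terms is the constant 1/4, independent of the index — a geometric sum.


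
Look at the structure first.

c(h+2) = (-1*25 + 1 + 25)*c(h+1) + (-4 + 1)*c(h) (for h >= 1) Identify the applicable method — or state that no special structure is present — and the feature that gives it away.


Best approach: the characteristic-root method — no index-dependence in the weights and nothing inhomogeneous: classic characteristic-equation setup.


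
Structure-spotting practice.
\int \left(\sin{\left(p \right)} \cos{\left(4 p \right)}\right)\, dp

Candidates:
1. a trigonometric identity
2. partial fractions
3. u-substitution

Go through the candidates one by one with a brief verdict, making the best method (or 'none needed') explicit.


Verdict: a trigonometric identity — \sin{\left(p \right)} \cos{\left(4 p \right)} mixes two frequencies; the product-to-sum identity splits it into single-frequency sinusoids.
- a trigonometric identity: yes, a natural case for it.
- partial fractions — there is no rational-function structure to decompose.
- u-substitution: no subexpression of the integrand pairs with its own derivative as a factor — individual terms may offer their own substitutions, but any change of variable covering the whole integral would have to be constructed from outside the expression.


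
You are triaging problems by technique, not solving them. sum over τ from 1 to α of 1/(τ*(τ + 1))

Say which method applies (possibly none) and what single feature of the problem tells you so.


Diagnosis: telescoping — integer-spaced poles in 1/(τ*(τ + 1)) are the telescoping signature in disguise.


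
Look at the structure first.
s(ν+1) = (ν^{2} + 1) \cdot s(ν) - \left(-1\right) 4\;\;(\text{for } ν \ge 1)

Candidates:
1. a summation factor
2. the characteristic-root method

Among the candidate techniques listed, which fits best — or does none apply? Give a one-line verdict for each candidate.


Technique: a summation factor — first-order linear but the coefficient ν^{2} + 1 moves with the index — divide by the cumulative product and telescope.
- a summation factor: yes, a natural case for it.
- the characteristic-root method: the coefficients vary with the index, breaking the constant-coefficient structure the method needs.


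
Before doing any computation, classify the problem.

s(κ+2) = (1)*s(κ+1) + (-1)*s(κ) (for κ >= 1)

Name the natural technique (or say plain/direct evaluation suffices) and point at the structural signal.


Diagnosis: the characteristic-root method — try a geometric ansatz r^κ: constant coefficients turn the recurrence into one polynomial equation in r.


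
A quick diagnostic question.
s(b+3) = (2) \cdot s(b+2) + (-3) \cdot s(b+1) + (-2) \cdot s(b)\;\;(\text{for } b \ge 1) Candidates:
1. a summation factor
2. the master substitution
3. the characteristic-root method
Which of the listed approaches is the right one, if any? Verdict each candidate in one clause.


Best approach: the characteristic-root method — shift-invariance with fixed coefficients calls for exponential trials; the characteristic polynomial finds every r^b.
- a summation factor — the recurrence reaches back more than one step, outside the first-order family a summation factor normalizes.
- the master substitution: there is no divide-the-index recursive argument.
- the characteristic-root method: yes — fits the structure here.


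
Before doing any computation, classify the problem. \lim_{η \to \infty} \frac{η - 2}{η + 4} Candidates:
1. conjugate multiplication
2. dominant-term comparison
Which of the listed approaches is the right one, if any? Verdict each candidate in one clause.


Diagnosis: dominant-term comparison — as η grows, only the highest-degree terms matter — compare leading terms and read the limit off.
- conjugate multiplication: the conjugate move applies to radical differences, which this is not.
- dominant-term comparison — a fit — the right tool for this form.


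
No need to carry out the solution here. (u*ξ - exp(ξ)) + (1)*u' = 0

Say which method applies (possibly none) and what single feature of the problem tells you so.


Diagnosis: a linear integrating factor — linear in the unknown with genuine forcing: multiply through by the exponential of the integrated coefficient and the left side closes into one derivative.


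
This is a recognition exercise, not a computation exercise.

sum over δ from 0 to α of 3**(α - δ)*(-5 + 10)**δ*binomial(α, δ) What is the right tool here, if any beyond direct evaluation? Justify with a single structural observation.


Verdict: the binomial theorem — the binomial coefficients weight matched powers of (-5 + 10) and 3, which is exactly the expansion of a binomial power.


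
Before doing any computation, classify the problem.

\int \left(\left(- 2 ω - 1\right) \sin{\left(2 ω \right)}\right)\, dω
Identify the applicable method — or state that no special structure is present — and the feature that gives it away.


Verdict: integration by parts — the integrand splits as - 2 ω - 1 times \sin{\left(2 ω \right)} — repeatedly differentiating the polynomial part kills it, which is the parts ladder.


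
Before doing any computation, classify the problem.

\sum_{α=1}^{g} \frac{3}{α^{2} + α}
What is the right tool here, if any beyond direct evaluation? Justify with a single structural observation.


Best approach: telescoping — \frac{3}{α^{2} + α} is a collapsed telescope: expand it into simple fractions to see the cancellation.


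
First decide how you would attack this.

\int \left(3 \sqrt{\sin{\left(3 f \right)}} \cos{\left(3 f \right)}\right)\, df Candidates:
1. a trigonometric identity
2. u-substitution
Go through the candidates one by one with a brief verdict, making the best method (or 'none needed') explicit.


Technique: u-substitution — collected, the integrand has one factor that is, up to a constant, the derivative of an inner expression the rest depends on — substitute for that inner expression.
- a trigonometric identity: neither the even-power reduction nor the product-to-sum identity applies to this structure.
- u-substitution — yes, a natural case for it.


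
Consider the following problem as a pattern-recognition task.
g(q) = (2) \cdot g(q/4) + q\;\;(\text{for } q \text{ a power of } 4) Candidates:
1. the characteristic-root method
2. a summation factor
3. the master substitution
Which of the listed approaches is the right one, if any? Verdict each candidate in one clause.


Verdict: the master substitution — treat m = log base 4 of q as the new clock: one recursion step advances m by one while q scales by 4.
- the characteristic-root method: the recursion divides its index rather than shifting it — outside the constant-shift family the root method covers.
- a summation factor: a divided-index call is outside the fixed-shift first-order family a summation factor normalizes.
- the master substitution — yes — fits the structure here.


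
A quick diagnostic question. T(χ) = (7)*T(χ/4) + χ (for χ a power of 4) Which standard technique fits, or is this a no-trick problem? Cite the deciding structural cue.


Method: the master substitution — the argument shrinks by the factor 4, so measure the index on a logarithmic scale and the recursion becomes a shift.


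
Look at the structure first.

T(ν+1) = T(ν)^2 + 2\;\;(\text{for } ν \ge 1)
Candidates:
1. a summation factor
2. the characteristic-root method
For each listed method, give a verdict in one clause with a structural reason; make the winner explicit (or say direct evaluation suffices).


Diagnosis: no special technique — once the recursion is nonlinear, characteristic roots, master substitutions, and summation factors are all off the table.
- a summation factor — no summation factor applies — the rule is not linear in the sequence values.
- the characteristic-root method — the recursion is nonlinear in the sequence values, so no linear-modes ansatz applies.


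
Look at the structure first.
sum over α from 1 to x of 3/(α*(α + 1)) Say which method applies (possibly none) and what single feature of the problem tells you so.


Method: telescoping — split 3/(α*(α + 1)) by partial fractions and the pieces are one function at shifted arguments — interior terms cancel.


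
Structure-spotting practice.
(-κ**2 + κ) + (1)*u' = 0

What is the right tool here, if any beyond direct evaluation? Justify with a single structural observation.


Diagnosis: no special technique — the slope is a pure function of κ; integrate both sides and be done.


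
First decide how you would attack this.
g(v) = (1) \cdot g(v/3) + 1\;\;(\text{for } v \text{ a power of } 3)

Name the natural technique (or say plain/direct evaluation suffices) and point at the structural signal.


Method: the master substitution — the argument contracts 3-fold per step: reindex v exponentially and solve the linear recurrence in the new index.


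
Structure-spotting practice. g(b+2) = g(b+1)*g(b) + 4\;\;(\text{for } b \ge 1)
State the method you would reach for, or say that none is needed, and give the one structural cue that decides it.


Diagnosis: no special technique — the update rule curves (it is not linear in the unknown sequence), so no superposition-based closed form attaches — iterate or study it directly.


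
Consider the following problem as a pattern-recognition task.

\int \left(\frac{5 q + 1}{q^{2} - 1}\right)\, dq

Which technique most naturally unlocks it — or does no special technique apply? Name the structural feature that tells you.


Best approach: partial fractions — with q^{2} - 1 factorable and the degree on top strictly smaller, simple-fraction decomposition is immediate.


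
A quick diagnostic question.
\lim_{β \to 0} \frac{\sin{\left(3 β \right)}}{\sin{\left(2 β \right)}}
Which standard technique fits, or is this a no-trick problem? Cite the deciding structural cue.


Method: l'Hôpital's rule (0/0) — substituting 0 gives 0 over 0; differentiate top and bottom once and re-evaluate. Known elementary limits would finish this too — the rule just bypasses the case analysis.


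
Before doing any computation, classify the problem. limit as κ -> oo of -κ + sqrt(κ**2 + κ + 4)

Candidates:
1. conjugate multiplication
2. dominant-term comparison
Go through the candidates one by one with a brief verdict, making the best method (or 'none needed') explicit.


Diagnosis: conjugate multiplication — both pieces blow up but their difference is finite; the conjugate trick rationalizes sqrt(κ**2 + κ + 4) - κ.
- conjugate multiplication: yes — fits the structure here.
- dominant-term comparison — leading-power comparison does not apply to this form.


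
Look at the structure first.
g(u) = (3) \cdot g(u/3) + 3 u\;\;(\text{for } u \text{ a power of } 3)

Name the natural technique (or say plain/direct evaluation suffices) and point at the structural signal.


Method: the master substitution — treat m = log base 3 of u as the new clock: one recursion step advances m by one while u scales by 3.


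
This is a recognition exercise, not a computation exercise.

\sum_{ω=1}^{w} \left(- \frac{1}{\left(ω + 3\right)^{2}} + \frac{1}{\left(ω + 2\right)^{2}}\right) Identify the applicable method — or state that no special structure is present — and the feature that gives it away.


Technique: telescoping — the summand is \frac{1}{\left(ω + 2\right)^{2}} minus the same expression shifted by one, so consecutive terms cancel in pairs.


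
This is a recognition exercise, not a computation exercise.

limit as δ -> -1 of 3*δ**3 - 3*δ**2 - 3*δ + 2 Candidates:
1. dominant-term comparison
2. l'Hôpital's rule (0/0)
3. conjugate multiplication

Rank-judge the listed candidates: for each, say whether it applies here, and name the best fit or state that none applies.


Diagnosis: no special technique — the expression is continuous at the evaluation point — substitute directly; no indeterminate form appears.
- dominant-term comparison: no ranking of term growth rates resolves the limit here.
- l'Hôpital's rule (0/0) — substituting the point produces a determinate value, not a 0 over 0 clash.
- conjugate multiplication: there is no infinity-minus-infinity radical difference to rationalize.


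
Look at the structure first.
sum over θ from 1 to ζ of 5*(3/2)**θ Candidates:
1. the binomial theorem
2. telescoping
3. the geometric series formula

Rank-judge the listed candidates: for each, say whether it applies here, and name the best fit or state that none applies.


Method: the geometric series formula — the ratio of consecutive terms is the constant 3/2, independent of the index — a geometric sum.
- the binomial theorem: the terms lack the binomial-coefficient-weighted complementary-power pattern of an expansion.
- telescoping: as presented, consecutive terms share no shifted copy to cancel against — no rewrite is on display to change that.
- the geometric series formula: yes, a natural case for it.


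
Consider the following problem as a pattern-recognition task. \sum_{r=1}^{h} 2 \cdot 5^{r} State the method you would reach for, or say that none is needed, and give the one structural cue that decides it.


Verdict: the geometric series formula — consecutive terms stand in a fixed index-free ratio — the geometric sum formula closes it.


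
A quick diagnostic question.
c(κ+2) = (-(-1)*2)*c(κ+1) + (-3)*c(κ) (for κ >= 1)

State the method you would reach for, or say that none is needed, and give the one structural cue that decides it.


Technique: the characteristic-root method — linear, homogeneous, constant coefficients: solutions of the form r^κ exist — find the roots of the characteristic polynomial.


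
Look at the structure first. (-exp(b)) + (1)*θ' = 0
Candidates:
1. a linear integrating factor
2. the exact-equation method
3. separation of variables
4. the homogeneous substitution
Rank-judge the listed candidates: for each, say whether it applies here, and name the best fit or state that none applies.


Verdict: no special technique — solved for the derivative, no θ appears — this is antidifferentiation in b wearing ODE clothing.
- a linear integrating factor: the linear template holds only trivially here (the unknown is absent, so the coefficient is zero) — the method is not the natural label.
- the exact-equation method — with the unknown absent from both coefficients, the cross-partial test holds emptily — nothing for the exact method to work on.
- separation of variables: with no unknown in the slope, separating variables is a formality — the equation integrates directly.
- the homogeneous substitution — the slope is not a function of the ratio of the variables alone.


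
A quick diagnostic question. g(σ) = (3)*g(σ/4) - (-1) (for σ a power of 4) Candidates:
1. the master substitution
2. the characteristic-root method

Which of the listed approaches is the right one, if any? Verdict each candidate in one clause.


Verdict: the master substitution — treat m = log base 4 of σ as the new clock: one recursion step advances m by one while σ scales by 4.
- the master substitution: yes, a natural case for it.
- the characteristic-root method — a divided-index call is not the fixed-shift linear shape that characteristic roots solve.


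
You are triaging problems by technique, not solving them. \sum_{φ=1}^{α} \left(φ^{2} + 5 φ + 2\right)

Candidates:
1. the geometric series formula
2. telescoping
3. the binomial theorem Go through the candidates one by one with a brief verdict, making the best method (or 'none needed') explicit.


Verdict: no special technique — nothing telescopes and nothing is geometric; polynomial terms in φ sum term by term.
- the geometric series formula — the term-to-term ratio changes with the index, so the geometric formula cannot close it.
- telescoping — computed from the summand as displayed, the partial sums build up without the pairwise collapse telescoping exploits.
- the binomial theorem: there is no sum-raised-to-a-power identity hiding in these terms.


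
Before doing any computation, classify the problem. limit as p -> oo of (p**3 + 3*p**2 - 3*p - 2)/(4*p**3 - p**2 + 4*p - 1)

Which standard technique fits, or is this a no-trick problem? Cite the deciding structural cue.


Method: dominant-term comparison — growth-rate triage: the leading powers of p decide the limit, everything else is noise. Viewed as a single quotient this is an ∞/∞ form — an at-infinity application of l'Hôpital's rule would also resolve it; comparing leading growth reads the answer without differentiating.


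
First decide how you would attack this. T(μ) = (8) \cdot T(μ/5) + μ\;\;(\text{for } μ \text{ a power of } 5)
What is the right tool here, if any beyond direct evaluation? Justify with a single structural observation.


Method: the master substitution — the argument shrinks by the factor 5, so measure the index on a logarithmic scale and the recursion becomes a shift.


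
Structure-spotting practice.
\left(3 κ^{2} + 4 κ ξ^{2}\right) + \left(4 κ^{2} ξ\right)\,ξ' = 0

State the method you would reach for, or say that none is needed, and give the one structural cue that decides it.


Best approach: the exact-equation method — 3 κ^{2} + 4 κ ξ^{2} and 4 κ^{2} ξ pass the exactness check on the nose, so no integrating factor in κ or ξ is needed at all.


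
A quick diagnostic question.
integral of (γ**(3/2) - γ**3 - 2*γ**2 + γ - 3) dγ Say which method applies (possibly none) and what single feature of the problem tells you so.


Verdict: no special technique — scan for structure and find none: constant multiples of powers of γ, integrate directly.


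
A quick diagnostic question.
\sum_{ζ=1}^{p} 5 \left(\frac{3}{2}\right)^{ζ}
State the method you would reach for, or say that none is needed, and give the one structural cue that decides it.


Method: the geometric series formula — consecutive terms stand in a fixed index-free ratio — the geometric sum formula closes it.


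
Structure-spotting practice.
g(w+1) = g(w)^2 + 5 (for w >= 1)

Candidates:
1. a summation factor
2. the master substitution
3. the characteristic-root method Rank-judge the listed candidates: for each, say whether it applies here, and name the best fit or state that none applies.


Technique: no special technique — no ansatz, no master substitution, no summation factor survives the nonlinearity here.
- a summation factor — the recursion is nonlinear — outside the first-order linear family a summation factor addresses.
- the master substitution — there is no divide-the-index recursive argument.
- the characteristic-root method — the recursion is nonlinear in the sequence values, so no linear-modes ansatz applies.


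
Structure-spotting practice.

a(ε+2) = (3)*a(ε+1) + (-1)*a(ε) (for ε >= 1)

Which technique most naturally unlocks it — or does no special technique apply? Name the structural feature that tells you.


Method: the characteristic-root method — shift-invariance with fixed coefficients calls for exponential trials; the characteristic polynomial finds every r^ε.


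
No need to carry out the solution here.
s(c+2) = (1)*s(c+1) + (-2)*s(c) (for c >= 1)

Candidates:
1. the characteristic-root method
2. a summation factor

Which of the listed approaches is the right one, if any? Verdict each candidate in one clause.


Diagnosis: the characteristic-root method — linear, homogeneous, constant coefficients: solutions of the form r^c exist — find the roots of the characteristic polynomial.
- the characteristic-root method — yes, a natural case for it.
- a summation factor: the recurrence reaches back more than one step, outside the first-order family a summation factor normalizes.


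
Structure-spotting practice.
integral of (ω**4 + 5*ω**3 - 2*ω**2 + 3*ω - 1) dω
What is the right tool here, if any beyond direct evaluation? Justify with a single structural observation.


Verdict: no special technique — every term is a constant multiple of a power of ω; term-wise power-rule integration needs no preliminary transformation.


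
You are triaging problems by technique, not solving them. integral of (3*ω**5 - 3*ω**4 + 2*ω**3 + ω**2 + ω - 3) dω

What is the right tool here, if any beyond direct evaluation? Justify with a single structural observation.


Method: no special technique — every term is a constant multiple of a power of ω; term-wise power-rule integration needs no preliminary transformation.


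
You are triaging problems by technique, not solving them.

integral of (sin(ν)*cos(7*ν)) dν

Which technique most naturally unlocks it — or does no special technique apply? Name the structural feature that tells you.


Diagnosis: a trigonometric identity — mixed-frequency products such as sin(ν)*cos(7*ν) are designed for the product-to-sum formula.


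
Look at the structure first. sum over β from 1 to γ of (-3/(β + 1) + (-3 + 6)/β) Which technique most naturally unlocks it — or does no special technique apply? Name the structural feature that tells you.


Technique: telescoping — the generic term is a one-step difference of (-3 + 6)/β, so partial sums shortcut to endpoint evaluation.


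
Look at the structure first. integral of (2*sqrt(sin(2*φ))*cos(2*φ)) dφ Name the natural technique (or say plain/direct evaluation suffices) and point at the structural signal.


Technique: u-substitution — everything non-trivial happens through the inner expression sin(2*φ), and its derivative accounts for the remaining factor up to a constant, so set u = sin(2*φ).


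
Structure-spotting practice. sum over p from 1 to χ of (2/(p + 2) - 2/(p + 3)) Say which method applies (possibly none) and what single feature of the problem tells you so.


Technique: telescoping — each term adds 2/(p + 2) and subtracts the same expression advanced one index; that subtracted piece cancels against the next term's added copy — only the boundary terms survive.


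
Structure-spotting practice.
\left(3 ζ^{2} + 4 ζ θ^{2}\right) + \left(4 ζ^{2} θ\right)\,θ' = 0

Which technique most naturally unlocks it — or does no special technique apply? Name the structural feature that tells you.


Verdict: the exact-equation method — the cross partial derivatives of 3 ζ^{2} + 4 ζ θ^{2} and 4 ζ^{2} θ agree, so the left side is the total differential of one potential in ζ and θ.


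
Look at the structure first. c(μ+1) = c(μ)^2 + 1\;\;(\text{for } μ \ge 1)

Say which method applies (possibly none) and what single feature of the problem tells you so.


Diagnosis: no special technique — nonlinear feedback in the recursion rules out every root- or factor-based technique.


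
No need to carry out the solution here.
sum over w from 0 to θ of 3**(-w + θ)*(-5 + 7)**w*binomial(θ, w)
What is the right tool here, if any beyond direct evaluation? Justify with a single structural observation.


Verdict: the binomial theorem — binomial(θ, w) weighting matched powers of (-5 + 7) and 3 is the expanded form of ((-5 + 7) + 3)^θ — fold it back up.


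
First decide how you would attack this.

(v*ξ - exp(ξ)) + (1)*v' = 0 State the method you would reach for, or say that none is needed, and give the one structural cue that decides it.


Technique: a linear integrating factor — v appears only to the first power with coefficient ξ — the classic integrating-factor setup.


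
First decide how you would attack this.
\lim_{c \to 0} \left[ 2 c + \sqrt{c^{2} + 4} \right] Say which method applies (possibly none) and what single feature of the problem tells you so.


Diagnosis: no special technique — the expression is continuous at 0 — substitute and evaluate; no indeterminate form appears.


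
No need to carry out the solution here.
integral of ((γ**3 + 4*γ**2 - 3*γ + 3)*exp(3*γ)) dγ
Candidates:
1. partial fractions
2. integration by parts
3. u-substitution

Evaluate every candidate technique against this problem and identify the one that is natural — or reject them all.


Diagnosis: integration by parts — a polynomial factor γ**3 + 4*γ**2 - 3*γ + 3 multiplies exp(3*γ); differentiating γ**3 + 4*γ**2 - 3*γ + 3 lowers its degree while exp(3*γ) integrates cleanly, so parts wins.
- partial fractions: the expression is not a ratio of polynomials that decomposes further.
- integration by parts: yes — fits the structure here.
- u-substitution — no subexpression of the integrand pairs with its own derivative as a factor — individual terms may offer their own substitutions, but any change of variable covering the whole integral would have to be constructed from outside the expression.


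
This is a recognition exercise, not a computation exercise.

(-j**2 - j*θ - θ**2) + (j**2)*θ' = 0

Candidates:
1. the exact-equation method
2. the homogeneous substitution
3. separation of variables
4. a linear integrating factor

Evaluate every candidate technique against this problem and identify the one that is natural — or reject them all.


Diagnosis: the homogeneous substitution — the slope's numerator and denominator share total degree; set v = θ/j and the equation drops to separable form.
- the exact-equation method: exactness fails on the nose — the mixed partials do not match.
- the homogeneous substitution: a fit — the right tool for this form.
- separation of variables: no algebra isolates the independent variable on one side and the unknown on the other.
- a linear integrating factor: a nonlinear term in the unknown puts this outside the integrating-factor template.


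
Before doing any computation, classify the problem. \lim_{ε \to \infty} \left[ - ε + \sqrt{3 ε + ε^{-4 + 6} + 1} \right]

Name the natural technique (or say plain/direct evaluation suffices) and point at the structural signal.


Best approach: conjugate multiplication — neither \sqrt{3 ε + ε^{-4 + 6} + 1} nor ε converges alone, so rewrite their difference as a conjugate-rationalized quotient first.


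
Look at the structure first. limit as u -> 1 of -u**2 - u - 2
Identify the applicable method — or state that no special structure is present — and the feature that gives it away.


Best approach: no special technique — the expression is continuous at 1 — substitute and evaluate; no indeterminate form appears.


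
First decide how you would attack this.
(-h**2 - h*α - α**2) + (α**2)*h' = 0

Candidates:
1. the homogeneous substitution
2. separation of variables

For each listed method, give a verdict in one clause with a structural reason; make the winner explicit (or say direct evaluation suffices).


Verdict: the homogeneous substitution — the slope's numerator and denominator have matching total degree, so it depends only on h/α and the ratio substitution collapses it.
- the homogeneous substitution: applies; the problem has the shape this method handles.
- separation of variables — no algebra isolates the independent variable on one side and the unknown on the other.


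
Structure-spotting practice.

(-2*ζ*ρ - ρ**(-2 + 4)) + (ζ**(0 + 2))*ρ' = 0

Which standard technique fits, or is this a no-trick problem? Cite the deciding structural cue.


Diagnosis: the homogeneous substitution — the slope is degree-zero homogeneous: the ratio substitution v = ρ/ζ collapses it. This doubles as a Bernoulli equation in the unknown as written; the homogeneous route needs no setup at all.


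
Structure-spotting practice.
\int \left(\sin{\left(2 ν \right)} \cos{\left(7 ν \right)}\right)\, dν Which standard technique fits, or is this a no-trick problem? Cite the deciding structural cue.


Best approach: a trigonometric identity — the identity turns \sin{\left(2 ν \right)} \cos{\left(7 ν \right)} into two lone cosines/sines, each trivially integrable.


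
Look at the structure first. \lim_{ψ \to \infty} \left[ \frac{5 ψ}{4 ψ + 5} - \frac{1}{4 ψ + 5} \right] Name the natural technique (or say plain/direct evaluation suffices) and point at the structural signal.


Technique: dominant-term comparison — divide by the highest power of ψ present: lower-order terms vanish and the dominant ratio remains. Differentiating the expression as a single quotient would eventually settle it as well; matching dominant growth settles it immediately.


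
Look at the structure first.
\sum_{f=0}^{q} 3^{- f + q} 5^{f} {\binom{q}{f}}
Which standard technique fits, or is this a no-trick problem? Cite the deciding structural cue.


Verdict: the binomial theorem — terms weighting {\binom{q}{f}} against matched powers of 5 and 3 reassemble into (5 + 3)^q by the binomial theorem.


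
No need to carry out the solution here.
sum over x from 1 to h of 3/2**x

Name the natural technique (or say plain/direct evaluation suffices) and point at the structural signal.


Technique: the geometric series formula — consecutive terms stand in a fixed index-free ratio — the geometric sum formula closes it.


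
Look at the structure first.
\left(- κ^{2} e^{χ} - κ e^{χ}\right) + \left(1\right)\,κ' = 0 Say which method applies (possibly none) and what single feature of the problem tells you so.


Technique: separation of variables — all dependence on the two variables factors apart, the defining separable shape. This doubles as a Bernoulli equation in the unknown as written; dividing and integrating works on it directly.


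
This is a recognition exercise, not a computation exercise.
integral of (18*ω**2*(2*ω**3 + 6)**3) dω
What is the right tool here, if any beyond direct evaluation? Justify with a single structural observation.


Method: u-substitution — the only nontrivial dependence routes through 2*ω**3 + 6, whose derivative supplies the leftover factor up to a constant multiple — u = 2*ω**3 + 6 flattens it. Brute-force expansion works too — the substitution sees the structure instead of grinding through terms.


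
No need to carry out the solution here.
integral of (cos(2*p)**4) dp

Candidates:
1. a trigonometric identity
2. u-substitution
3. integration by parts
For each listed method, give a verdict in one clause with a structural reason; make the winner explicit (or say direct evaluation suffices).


Diagnosis: a trigonometric identity — apply power reduction to cos(2*p)**4; each application halves the trigonometric degree.
- a trigonometric identity — yes, a natural case for it.
- u-substitution: no subexpression of the integrand serves as a whole-integral substitution inner — individual terms may offer their own, but none carries its derivative as a factor of the full integrand; a working change of variable would have to be constructed from outside the expression.
- integration by parts: not the fit here: there is no polynomial factor to ladder down — parts can still close the trigonometric product by recursion, though the identity rewrite is the direct route.


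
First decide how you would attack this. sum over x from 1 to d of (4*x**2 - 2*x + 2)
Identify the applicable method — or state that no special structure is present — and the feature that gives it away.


Best approach: no special technique — Faulhaber territory: sum each constant-multiple power of x with its closed-form formula, no trick required.
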